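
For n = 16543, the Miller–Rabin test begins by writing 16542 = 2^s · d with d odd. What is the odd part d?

8271

Halving: 16542 → 8271; 8271 is odd.
So 16542 = 2^1 · 8271.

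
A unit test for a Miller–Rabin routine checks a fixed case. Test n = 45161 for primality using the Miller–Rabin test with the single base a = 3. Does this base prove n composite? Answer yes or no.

no

n − 1 = 45160 = 2^3 · 5645, so s = 3 and d = 5645.
By repeated squaring, 3^5645 ≡ 32469 (mod 45161).
x_0 = 3^5645 mod 45161 = 32469.
x_0 is neither 1 nor 45160, so continue squaring.
x_1 = 32469^2 mod 45161 = 42738.
x_2 = 42738^2 mod 45161 = 45160.
x_2 ≡ −1, so 3 is not a witness.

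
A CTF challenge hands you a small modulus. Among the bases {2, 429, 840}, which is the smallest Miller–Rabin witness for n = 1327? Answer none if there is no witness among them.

n − 1 = 1326 = 2^1 · 663, so s = 1 and d = 663.
Base 2: x_0 = 2^663 mod 1327 = 1. x_0 = 1, so 2 is not a witness.
Base 429: x_0 = 429^663 mod 1327 = 1326. x_0 = 1326 ≡ −1, so 429 is not a witness.
Base 840: x_0 = 840^663 mod 1327 = 1326. x_0 = 1326 ≡ −1, so 840 is not a witness.
No listed base is a witness for 1327.

none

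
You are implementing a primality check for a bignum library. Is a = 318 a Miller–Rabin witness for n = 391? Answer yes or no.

n − 1 = 390 = 2^1 · 195, so s = 1 and d = 195.
x_0 = 318^195 mod 391 = 198.
x_0 ∉ {1, 390} and s = 1, so 318 is a Miller–Rabin witness and 391 is composite.

yes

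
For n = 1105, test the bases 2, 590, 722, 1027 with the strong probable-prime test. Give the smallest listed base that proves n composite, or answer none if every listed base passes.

n − 1 = 1104 = 2^4 · 69, so s = 4 and d = 69.
Base 2: x_0 = 2^69 mod 1105 = 967. x_0 is neither 1 nor 1104, so continue squaring. x_1 = 967^2 mod 1105 = 259. x_2 = 259^2 mod 1105 = 781. x_3 = 781^2 mod 1105 = 1. x_3 = 1 but x_2 ≠ ±1, a nontrivial square root of 1 — 2 is a witness and 1105 is composite.
Base 590: x_0 = 590^69 mod 1105 = 785. x_0 is neither 1 nor 1104, so continue squaring. x_1 = 785^2 mod 1105 = 740. x_2 = 740^2 mod 1105 = 625. x_3 = 625^2 mod 1105 = 560. Reached i = s−1 = 3 without hitting −1: 590 is a Miller–Rabin witness and 1105 is composite.
Base 722: x_0 = 722^69 mod 1105 = 502. x_0 is neither 1 nor 1104, so continue squaring. x_1 = 502^2 mod 1105 = 64. x_2 = 64^2 mod 1105 = 781. x_3 = 781^2 mod 1105 = 1. x_3 = 1 but x_2 ≠ ±1, a nontrivial square root of 1 — 722 is a witness and 1105 is composite.
Base 1027: x_0 = 1027^69 mod 1105 = 572. x_0 is neither 1 nor 1104, so continue squaring. x_1 = 572^2 mod 1105 = 104. x_2 = 104^2 mod 1105 = 871. x_3 = 871^2 mod 1105 = 611. Reached i = s−1 = 3 without hitting −1: 1027 is a Miller–Rabin witness and 1105 is composite.
The smallest witness among the given bases is 2.

2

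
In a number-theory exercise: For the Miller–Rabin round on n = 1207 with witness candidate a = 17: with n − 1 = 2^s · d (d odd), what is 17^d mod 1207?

n − 1 = 1206 = 2^1 · 603, so s = 1 and d = 603.
By repeated squaring, 17^603 ≡ 85 (mod 1207).

85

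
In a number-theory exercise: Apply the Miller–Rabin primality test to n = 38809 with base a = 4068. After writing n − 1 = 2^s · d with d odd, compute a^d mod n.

n − 1 = 38808 = 2^3 · 4851, so s = 3 and d = 4851.
4068^4851 mod 38809 = 10821.

10821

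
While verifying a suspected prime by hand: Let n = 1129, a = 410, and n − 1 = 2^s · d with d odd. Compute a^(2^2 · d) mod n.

1128

n − 1 = 1128 = 2^3 · 141, so s = 3 and d = 141.
Repeated squaring mod 1129: 410^1 ≡ 410, 410^2 ≡ 1008, 410^4 ≡ 1093, 410^8 ≡ 167, 410^16 ≡ 793, 410^32 ≡ 1125, 410^64 ≡ 16, 410^128 ≡ 256.
141 = 128 + 8 + 4 + 1, so 410^141 ≡ 256·167·1093·410 ≡ 31 (mod 1129).
x_0 = 31.
x_1 = 31^2 mod 1129 = 961.
x_2 = 961^2 mod 1129 = 1128.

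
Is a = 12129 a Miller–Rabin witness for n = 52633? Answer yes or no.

n − 1 = 52632 = 2^3 · 6579, so s = 3 and d = 6579.
x_0 = 12129^6579 mod 52633 = 720.
x_0 is neither 1 nor 52632, so continue squaring.
x_1 = 720^2 mod 52633 = 44703.
x_2 = 44703^2 mod 52633 = 41098.
Reached i = s−1 = 2 without hitting −1: 12129 is a Miller–Rabin witness and 52633 is composite.

yes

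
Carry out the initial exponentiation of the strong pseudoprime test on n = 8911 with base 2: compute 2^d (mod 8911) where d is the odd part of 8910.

n − 1 = 8910 = 2^1 · 4455, so s = 1 and d = 4455.
Repeated squaring mod 8911: 2^1 ≡ 2, 2^2 ≡ 4, 2^4 ≡ 16, 2^8 ≡ 256, 2^16 ≡ 3159, 2^32 ≡ 7872, 2^64 ≡ 1290, 2^128 ≡ 6654, 2^256 ≡ 5868, 2^512 ≡ 1320, 2^1024 ≡ 4755, 2^2048 ≡ 2818, 2^4096 ≡ 1423.
4455 = 4096 + 256 + 64 + 32 + 4 + 2 + 1, so 2^4455 ≡ 1423·5868·1290·7872·16·4·2 ≡ 6364 (mod 8911).

6364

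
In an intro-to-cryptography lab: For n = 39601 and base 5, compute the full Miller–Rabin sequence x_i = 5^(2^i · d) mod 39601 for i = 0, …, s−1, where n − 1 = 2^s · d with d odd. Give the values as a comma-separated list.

29652, 19702, 39403, 39204

n − 1 = 39600 = 2^4 · 2475, so s = 4 and d = 2475.
x_0 = 5^2475 mod 39601 = 29652.
x_1 = 29652^2 mod 39601 = 19702.
x_2 = 19702^2 mod 39601 = 39403.
x_3 = 39403^2 mod 39601 = 39204.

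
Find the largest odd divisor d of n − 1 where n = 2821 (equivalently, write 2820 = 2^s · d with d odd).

Halving: 2820 → 1410 → 705; 705 is odd.
So 2820 = 2^2 · 705.

705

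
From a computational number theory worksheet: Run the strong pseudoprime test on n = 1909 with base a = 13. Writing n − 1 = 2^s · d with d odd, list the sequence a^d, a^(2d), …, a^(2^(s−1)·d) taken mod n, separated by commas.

n − 1 = 1908 = 2^2 · 477, so s = 2 and d = 477.
x_0 = 13^477 mod 1909 = 1352.
x_1 = 1352^2 mod 1909 = 991.

1352, 991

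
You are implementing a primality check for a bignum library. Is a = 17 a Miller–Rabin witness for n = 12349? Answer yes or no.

yes

n − 1 = 12348 = 2^2 · 3087, so s = 2 and d = 3087.
x_0 = 17^3087 mod 12349 = 2553.
x_0 is neither 1 nor 12348, so continue squaring.
x_1 = 2553^2 mod 12349 = 9886.
Reached i = s−1 = 1 without hitting −1: 17 is a Miller–Rabin witness and 12349 is composite.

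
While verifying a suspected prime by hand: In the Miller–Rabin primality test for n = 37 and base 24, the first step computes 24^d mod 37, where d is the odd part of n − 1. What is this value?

31

n − 1 = 36 = 2^2 · 9, so s = 2 and d = 9.
Repeated squaring mod 37: 24^1 ≡ 24, 24^2 ≡ 21, 24^4 ≡ 34, 24^8 ≡ 9.
9 = 8 + 1, so 24^9 ≡ 9·24 ≡ 31 (mod 37).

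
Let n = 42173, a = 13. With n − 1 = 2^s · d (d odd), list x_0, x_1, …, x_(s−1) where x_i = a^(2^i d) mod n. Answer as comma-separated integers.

25510, 30710

n − 1 = 42172 = 2^2 · 10543, so s = 2 and d = 10543.
x_0 = 13^10543 mod 42173 = 25510.
x_1 = 25510^2 mod 42173 = 30710.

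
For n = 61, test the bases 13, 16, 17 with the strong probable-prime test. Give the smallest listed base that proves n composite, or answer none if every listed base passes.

n − 1 = 60 = 2^2 · 15, so s = 2 and d = 15.
Base 13: x_0 = 13^15 mod 61 = 1. x_0 = 1, so 13 is not a witness.
Base 16: x_0 = 16^15 mod 61 = 1. x_0 = 1, so 16 is not a witness.
Base 17: x_0 = 17^15 mod 61 = 50. x_0 is neither 1 nor 60, so continue squaring. x_1 = 50^2 mod 61 = 60. x_1 ≡ −1, so 17 is not a witness.
No listed base is a witness for 61.

none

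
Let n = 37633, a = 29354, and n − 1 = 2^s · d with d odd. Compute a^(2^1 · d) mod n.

n − 1 = 37632 = 2^8 · 147, so s = 8 and d = 147.
x_0 = 29354^147 mod 37633 = 37228.
x_1 = 37228^2 mod 37633 = 13493.

13493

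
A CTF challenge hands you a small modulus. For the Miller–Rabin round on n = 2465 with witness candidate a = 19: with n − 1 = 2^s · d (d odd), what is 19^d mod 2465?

1409

n − 1 = 2464 = 2^5 · 77, so s = 5 and d = 77.
Repeated squaring mod 2465: 19^1 ≡ 19, 19^2 ≡ 361, 19^4 ≡ 2141, 19^8 ≡ 1446, 19^16 ≡ 596, 19^32 ≡ 256, 19^64 ≡ 1446.
77 = 64 + 8 + 4 + 1, so 19^77 ≡ 1446·1446·2141·19 ≡ 1409 (mod 2465).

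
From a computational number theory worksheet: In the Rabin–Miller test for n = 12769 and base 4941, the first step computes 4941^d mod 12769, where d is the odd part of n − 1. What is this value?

n − 1 = 12768 = 2^5 · 399, so s = 5 and d = 399.
Repeated squaring mod 12769: 4941^1 ≡ 4941, 4941^2 ≡ 11922, 4941^4 ≡ 2345, 4941^8 ≡ 8355, 4941^16 ≡ 10671, 4941^32 ≡ 9068, 4941^64 ≡ 9033, 4941^128 ≡ 1179, 4941^256 ≡ 10989.
399 = 256 + 128 + 8 + 4 + 2 + 1, so 4941^399 ≡ 10989·1179·8355·2345·11922·4941 ≡ 6988 (mod 12769).

6988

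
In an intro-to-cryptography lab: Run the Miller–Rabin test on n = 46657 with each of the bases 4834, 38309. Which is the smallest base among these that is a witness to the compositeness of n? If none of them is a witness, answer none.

n − 1 = 46656 = 2^6 · 729, so s = 6 and d = 729.
Base 4834: x_0 = 4834^729 mod 46657 = 216. x_0 is neither 1 nor 46656, so continue squaring. x_1 = 216^2 mod 46657 = 46656. x_1 ≡ −1, so 4834 is not a witness.
Base 38309: x_0 = 38309^729 mod 46657 = 216. x_0 is neither 1 nor 46656, so continue squaring. x_1 = 216^2 mod 46657 = 46656. x_1 ≡ −1, so 38309 is not a witness.
No listed base is a witness for 46657.

none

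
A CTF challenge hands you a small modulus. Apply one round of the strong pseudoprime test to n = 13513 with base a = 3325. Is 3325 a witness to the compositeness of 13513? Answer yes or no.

n − 1 = 13512 = 2^3 · 1689, so s = 3 and d = 1689.
Repeated squaring mod 13513: 3325^1 ≡ 3325, 3325^2 ≡ 1991, 3325^4 ≡ 4772, 3325^8 ≡ 2579, 3325^16 ≡ 2845, 3325^32 ≡ 13251, 3325^64 ≡ 1079, 3325^128 ≡ 2123, 3325^256 ≡ 7300, 3325^512 ≡ 8241, 3325^1024 ≡ 11256.
1689 = 1024 + 512 + 128 + 16 + 8 + 1, so 3325^1689 ≡ 11256·8241·2123·2845·2579·3325 ≡ 2063 (mod 13513).
x_0 = 3325^1689 mod 13513 = 2063.
x_0 is neither 1 nor 13512, so continue squaring.
x_1 = 2063^2 mod 13513 = 12887.
x_2 = 12887^2 mod 13513 = 13512.
x_2 ≡ −1, so 3325 is not a witness.

no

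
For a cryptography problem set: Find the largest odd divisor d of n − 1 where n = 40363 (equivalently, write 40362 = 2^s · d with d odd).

Halving: 40362 → 20181; 20181 is odd.
So 40362 = 2^1 · 20181.

20181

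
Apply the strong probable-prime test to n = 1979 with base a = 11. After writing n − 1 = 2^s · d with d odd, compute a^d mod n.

1

n − 1 = 1978 = 2^1 · 989, so s = 1 and d = 989.
11^989 mod 1979 = 1.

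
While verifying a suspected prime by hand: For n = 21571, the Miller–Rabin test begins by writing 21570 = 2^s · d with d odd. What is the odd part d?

Halving: 21570 → 10785; 10785 is odd.
So 21570 = 2^1 · 10785.

10785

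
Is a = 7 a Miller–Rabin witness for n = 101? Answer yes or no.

no

n − 1 = 100 = 2^2 · 25, so s = 2 and d = 25.
x_0 = 7^25 mod 101 = 10.
x_0 is neither 1 nor 100, so continue squaring.
x_1 = 10^2 mod 101 = 100.
x_1 ≡ −1, so 7 is not a witness.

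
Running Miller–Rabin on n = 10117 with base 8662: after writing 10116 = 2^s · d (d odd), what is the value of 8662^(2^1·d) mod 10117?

n − 1 = 10116 = 2^2 · 2529, so s = 2 and d = 2529.
x_0 = 8662^2529 mod 10117 = 7178.
x_1 = 7178^2 mod 10117 = 7920.

7920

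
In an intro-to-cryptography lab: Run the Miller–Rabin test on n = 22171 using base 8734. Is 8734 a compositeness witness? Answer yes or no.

n − 1 = 22170 = 2^1 · 11085, so s = 1 and d = 11085.
x_0 = 8734^11085 mod 22171 = 1.
x_0 = 1, so 8734 is not a witness.

no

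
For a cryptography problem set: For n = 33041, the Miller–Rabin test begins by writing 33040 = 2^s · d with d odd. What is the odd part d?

2065

Halving: 33040 → 16520 → 8260 → 4130 → 2065; 2065 is odd.
So 33040 = 2^4 · 2065.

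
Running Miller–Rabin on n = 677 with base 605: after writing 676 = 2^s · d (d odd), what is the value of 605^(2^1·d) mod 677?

676

n − 1 = 676 = 2^2 · 169, so s = 2 and d = 169.
Repeated squaring mod 677: 605^1 ≡ 605, 605^2 ≡ 445, 605^4 ≡ 341, 605^8 ≡ 514, 605^16 ≡ 166, 605^32 ≡ 476, 605^64 ≡ 458, 605^128 ≡ 571.
169 = 128 + 32 + 8 + 1, so 605^169 ≡ 571·476·514·605 ≡ 651 (mod 677).
x_0 = 651.
x_1 = 651^2 mod 677 = 676.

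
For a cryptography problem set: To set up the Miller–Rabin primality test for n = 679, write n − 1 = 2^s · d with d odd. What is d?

Halving: 678 → 339; 339 is odd.
So 678 = 2^1 · 339.

339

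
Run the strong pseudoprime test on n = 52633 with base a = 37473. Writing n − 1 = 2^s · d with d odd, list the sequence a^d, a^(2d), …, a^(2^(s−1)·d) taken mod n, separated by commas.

18642, 41098, 1

n − 1 = 52632 = 2^3 · 6579, so s = 3 and d = 6579.
x_0 = 37473^6579 mod 52633 = 18642.
x_1 = 18642^2 mod 52633 = 41098.
x_2 = 41098^2 mod 52633 = 1.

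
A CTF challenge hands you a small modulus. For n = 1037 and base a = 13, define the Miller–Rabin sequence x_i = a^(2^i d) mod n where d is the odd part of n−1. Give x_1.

n − 1 = 1036 = 2^2 · 259, so s = 2 and d = 259.
x_0 = 13^259 mod 1037 = 684.
x_1 = 684^2 mod 1037 = 169.

169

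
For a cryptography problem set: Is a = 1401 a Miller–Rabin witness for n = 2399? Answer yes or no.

no

n − 1 = 2398 = 2^1 · 1199, so s = 1 and d = 1199.
x_0 = 1401^1199 mod 2399 = 2398.
x_0 = 2398 ≡ −1, so 1401 is not a witness.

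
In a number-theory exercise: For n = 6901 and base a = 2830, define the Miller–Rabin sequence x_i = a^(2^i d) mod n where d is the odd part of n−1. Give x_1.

n − 1 = 6900 = 2^2 · 1725, so s = 2 and d = 1725.
x_0 = 2830^1725 mod 6901 = 729.
x_1 = 729^2 mod 6901 = 64.

64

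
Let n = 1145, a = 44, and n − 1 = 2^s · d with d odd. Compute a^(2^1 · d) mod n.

n − 1 = 1144 = 2^3 · 143, so s = 3 and d = 143.
By repeated squaring, 44^143 ≡ 619 (mod 1145).
x_0 = 619.
x_1 = 619^2 mod 1145 = 731.

731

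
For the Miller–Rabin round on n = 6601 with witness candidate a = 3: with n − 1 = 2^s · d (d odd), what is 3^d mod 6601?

3037

n − 1 = 6600 = 2^3 · 825, so s = 3 and d = 825.
3^825 mod 6601 = 3037.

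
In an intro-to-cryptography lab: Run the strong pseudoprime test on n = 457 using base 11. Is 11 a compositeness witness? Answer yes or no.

n − 1 = 456 = 2^3 · 57, so s = 3 and d = 57.
x_0 = 11^57 mod 457 = 207.
x_0 is neither 1 nor 456, so continue squaring.
x_1 = 207^2 mod 457 = 348.
x_2 = 348^2 mod 457 = 456.
x_2 ≡ −1, so 11 is not a witness.

no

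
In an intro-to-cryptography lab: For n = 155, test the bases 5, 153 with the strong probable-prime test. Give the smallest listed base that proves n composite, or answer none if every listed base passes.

n − 1 = 154 = 2^1 · 77, so s = 1 and d = 77.
Base 5: x_0 = 5^77 mod 155 = 25. x_0 ∉ {1, 154} and s = 1, so 5 is a Miller–Rabin witness and 155 is composite.
Base 153: x_0 = 153^77 mod 155 = 58. x_0 ∉ {1, 154} and s = 1, so 153 is a Miller–Rabin witness and 155 is composite.
The smallest witness among the given bases is 5.

5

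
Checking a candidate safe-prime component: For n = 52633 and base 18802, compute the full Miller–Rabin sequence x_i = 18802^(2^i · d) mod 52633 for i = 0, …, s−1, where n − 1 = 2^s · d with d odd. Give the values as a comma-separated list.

33579, 45115, 45115

n − 1 = 52632 = 2^3 · 6579, so s = 3 and d = 6579.
x_0 = 18802^6579 mod 52633 = 33579.
x_1 = 33579^2 mod 52633 = 45115.
x_2 = 45115^2 mod 52633 = 45115.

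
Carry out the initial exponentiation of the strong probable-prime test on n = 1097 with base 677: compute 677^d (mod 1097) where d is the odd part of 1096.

n − 1 = 1096 = 2^3 · 137, so s = 3 and d = 137.
By repeated squaring, 677^137 ≡ 79 (mod 1097).

79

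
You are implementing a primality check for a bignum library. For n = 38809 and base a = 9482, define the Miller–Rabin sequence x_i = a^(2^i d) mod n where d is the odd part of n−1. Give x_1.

38613

n − 1 = 38808 = 2^3 · 4851, so s = 3 and d = 4851.
x_0 = 9482^4851 mod 38809 = 19502.
x_1 = 19502^2 mod 38809 = 38613.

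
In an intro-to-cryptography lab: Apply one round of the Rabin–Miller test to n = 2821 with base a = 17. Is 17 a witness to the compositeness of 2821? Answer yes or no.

no

n − 1 = 2820 = 2^2 · 705, so s = 2 and d = 705.
Repeated squaring mod 2821: 17^1 ≡ 17, 17^2 ≡ 289, 17^4 ≡ 1712, 17^8 ≡ 2746, 17^16 ≡ 2804, 17^32 ≡ 289, 17^64 ≡ 1712, 17^128 ≡ 2746, 17^256 ≡ 2804, 17^512 ≡ 289.
705 = 512 + 128 + 64 + 1, so 17^705 ≡ 289·2746·1712·17 ≡ 2820 (mod 2821).
x_0 = 17^705 mod 2821 = 2820.
x_0 = 2820 ≡ −1, so 17 is not a witness.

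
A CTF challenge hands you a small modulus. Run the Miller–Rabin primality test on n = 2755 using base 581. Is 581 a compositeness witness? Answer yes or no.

no

n − 1 = 2754 = 2^1 · 1377, so s = 1 and d = 1377.
x_0 = 581^1377 mod 2755 = 1.
x_0 = 1, so 581 is not a witness.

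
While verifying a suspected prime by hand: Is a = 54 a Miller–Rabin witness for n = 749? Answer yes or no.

n − 1 = 748 = 2^2 · 187, so s = 2 and d = 187.
x_0 = 54^187 mod 749 = 516.
x_0 is neither 1 nor 748, so continue squaring.
x_1 = 516^2 mod 749 = 361.
Reached i = s−1 = 1 without hitting −1: 54 is a Miller–Rabin witness and 749 is composite.

yes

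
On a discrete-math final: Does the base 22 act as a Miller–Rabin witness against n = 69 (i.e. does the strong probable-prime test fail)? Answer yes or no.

n − 1 = 68 = 2^2 · 17, so s = 2 and d = 17.
x_0 = 22^17 mod 69 = 22.
x_0 is neither 1 nor 68, so continue squaring.
x_1 = 22^2 mod 69 = 1.
x_1 = 1 but x_0 ≠ ±1, a nontrivial square root of 1 — 22 is a witness and 69 is composite.

yes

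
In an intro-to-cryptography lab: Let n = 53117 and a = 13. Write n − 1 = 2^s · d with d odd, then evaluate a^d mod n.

n − 1 = 53116 = 2^2 · 13279, so s = 2 and d = 13279.
Repeated squaring mod 53117: 13^1 ≡ 13, 13^2 ≡ 169, 13^4 ≡ 28561, 13^8 ≡ 12952, 13^16 ≡ 10818, 13^32 ≡ 12373, 13^64 ≡ 7935, 13^128 ≡ 20580, 13^256 ≡ 34559, 13^512 ≡ 41853, 13^1024 ≡ 34300, 13^2048 ≡ 1567, 13^4096 ≡ 12107, 13^8192 ≡ 29646.
13279 = 8192 + 4096 + 512 + 256 + 128 + 64 + 16 + 8 + 4 + 2 + 1, so 13^13279 ≡ 29646·12107·41853·34559·20580·7935·10818·12952·28561·169·13 ≡ 1 (mod 53117).

1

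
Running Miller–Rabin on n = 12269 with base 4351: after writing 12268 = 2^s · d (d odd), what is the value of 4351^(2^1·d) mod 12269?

12268

n − 1 = 12268 = 2^2 · 3067, so s = 2 and d = 3067.
x_0 = 4351^3067 mod 12269 = 10373.
x_1 = 10373^2 mod 12269 = 12268.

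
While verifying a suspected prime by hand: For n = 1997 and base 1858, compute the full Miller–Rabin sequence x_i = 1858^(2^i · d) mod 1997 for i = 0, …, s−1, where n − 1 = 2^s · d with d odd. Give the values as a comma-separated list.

1996, 1

n − 1 = 1996 = 2^2 · 499, so s = 2 and d = 499.
x_0 = 1858^499 mod 1997 = 1996.
x_1 = 1996^2 mod 1997 = 1.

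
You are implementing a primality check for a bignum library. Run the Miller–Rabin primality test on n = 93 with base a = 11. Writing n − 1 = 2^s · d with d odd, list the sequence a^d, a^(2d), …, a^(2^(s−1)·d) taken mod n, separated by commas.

74, 82

n − 1 = 92 = 2^2 · 23, so s = 2 and d = 23.
x_0 = 11^23 mod 93 = 74.
x_1 = 74^2 mod 93 = 82.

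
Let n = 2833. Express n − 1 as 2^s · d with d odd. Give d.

177

Halving: 2832 → 1416 → 708 → 354 → 177; 177 is odd.
So 2832 = 2^4 · 177.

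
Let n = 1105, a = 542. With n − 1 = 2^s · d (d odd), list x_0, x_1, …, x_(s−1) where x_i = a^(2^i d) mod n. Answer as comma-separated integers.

n − 1 = 1104 = 2^4 · 69, so s = 4 and d = 69.
x_0 = 542^69 mod 1105 = 937.
x_1 = 937^2 mod 1105 = 599.
x_2 = 599^2 mod 1105 = 781.
x_3 = 781^2 mod 1105 = 1.

937, 599, 781, 1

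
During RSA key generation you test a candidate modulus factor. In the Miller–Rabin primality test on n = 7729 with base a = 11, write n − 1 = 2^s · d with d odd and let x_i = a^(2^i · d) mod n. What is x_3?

1768

n − 1 = 7728 = 2^4 · 483, so s = 4 and d = 483.
By repeated squaring, 11^483 ≡ 5234 (mod 7729).
x_0 = 5234.
x_1 = 5234^2 mod 7729 = 3180.
x_2 = 3180^2 mod 7729 = 2868.
x_3 = 2868^2 mod 7729 = 1768.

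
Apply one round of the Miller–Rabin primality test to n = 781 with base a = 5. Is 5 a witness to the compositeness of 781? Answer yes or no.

no

n − 1 = 780 = 2^2 · 195, so s = 2 and d = 195.
x_0 = 5^195 mod 781 = 1.
x_0 = 1, so 5 is not a witness.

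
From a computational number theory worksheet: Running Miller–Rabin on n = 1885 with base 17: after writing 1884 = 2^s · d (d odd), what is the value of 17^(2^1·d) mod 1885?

n − 1 = 1884 = 2^2 · 471, so s = 2 and d = 471.
x_0 = 17^471 mod 1885 = 1143.
x_1 = 1143^2 mod 1885 = 144.

144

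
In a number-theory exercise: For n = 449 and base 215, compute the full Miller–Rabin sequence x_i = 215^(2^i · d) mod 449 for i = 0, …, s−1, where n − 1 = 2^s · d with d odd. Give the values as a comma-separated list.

131, 99, 372, 92, 382, 448

n − 1 = 448 = 2^6 · 7, so s = 6 and d = 7.
x_0 = 215^7 mod 449 = 131.
x_1 = 131^2 mod 449 = 99.
x_2 = 99^2 mod 449 = 372.
x_3 = 372^2 mod 449 = 92.
x_4 = 92^2 mod 449 = 382.
x_5 = 382^2 mod 449 = 448.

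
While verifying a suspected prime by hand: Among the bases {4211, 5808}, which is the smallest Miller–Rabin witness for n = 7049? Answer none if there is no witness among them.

4211

n − 1 = 7048 = 2^3 · 881, so s = 3 and d = 881.
Base 4211: x_0 = 4211^881 mod 7049 = 2326. x_0 is neither 1 nor 7048, so continue squaring. x_1 = 2326^2 mod 7049 = 3693. x_2 = 3693^2 mod 7049 = 5483. Reached i = s−1 = 2 without hitting −1: 4211 is a Miller–Rabin witness and 7049 is composite.
Base 5808: x_0 = 5808^881 mod 7049 = 668. x_0 is neither 1 nor 7048, so continue squaring. x_1 = 668^2 mod 7049 = 2137. x_2 = 2137^2 mod 7049 = 6066. Reached i = s−1 = 2 without hitting −1: 5808 is a Miller–Rabin witness and 7049 is composite.
The smallest witness among the given bases is 4211.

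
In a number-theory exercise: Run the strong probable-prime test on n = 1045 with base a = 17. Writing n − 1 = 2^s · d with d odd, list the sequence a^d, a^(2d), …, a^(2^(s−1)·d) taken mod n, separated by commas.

n − 1 = 1044 = 2^2 · 261, so s = 2 and d = 261.
x_0 = 17^261 mod 1045 = 457.
x_1 = 457^2 mod 1045 = 894.

457, 894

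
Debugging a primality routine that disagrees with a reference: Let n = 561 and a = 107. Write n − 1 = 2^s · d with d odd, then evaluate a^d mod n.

329

n − 1 = 560 = 2^4 · 35, so s = 4 and d = 35.
107^35 mod 561 = 329.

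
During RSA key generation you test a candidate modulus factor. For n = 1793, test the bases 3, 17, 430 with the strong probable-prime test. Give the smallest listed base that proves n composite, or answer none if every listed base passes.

3

n − 1 = 1792 = 2^8 · 7, so s = 8 and d = 7.
Base 3: x_0 = 3^7 mod 1793 = 394. x_0 is neither 1 nor 1792, so continue squaring. x_1 = 394^2 mod 1793 = 1038. x_2 = 1038^2 mod 1793 = 1644. x_3 = 1644^2 mod 1793 = 685. x_4 = 685^2 mod 1793 = 1252. x_5 = 1252^2 mod 1793 = 422. x_6 = 422^2 mod 1793 = 577. x_7 = 577^2 mod 1793 = 1224. Reached i = s−1 = 7 without hitting −1: 3 is a Miller–Rabin witness and 1793 is composite.
Base 17: x_0 = 17^7 mod 1793 = 1658. x_0 is neither 1 nor 1792, so continue squaring. x_1 = 1658^2 mod 1793 = 295. x_2 = 295^2 mod 1793 = 961. x_3 = 961^2 mod 1793 = 126. x_4 = 126^2 mod 1793 = 1532. x_5 = 1532^2 mod 1793 = 1780. x_6 = 1780^2 mod 1793 = 169. x_7 = 169^2 mod 1793 = 1666. Reached i = s−1 = 7 without hitting −1: 17 is a Miller–Rabin witness and 1793 is composite.
Base 430: x_0 = 430^7 mod 1793 = 430. x_0 is neither 1 nor 1792, so continue squaring. x_1 = 430^2 mod 1793 = 221. x_2 = 221^2 mod 1793 = 430. x_3 = 430^2 mod 1793 = 221. x_4 = 221^2 mod 1793 = 430. x_5 = 430^2 mod 1793 = 221. x_6 = 221^2 mod 1793 = 430. x_7 = 430^2 mod 1793 = 221. Reached i = s−1 = 7 without hitting −1: 430 is a Miller–Rabin witness and 1793 is composite.
The smallest witness among the given bases is 3.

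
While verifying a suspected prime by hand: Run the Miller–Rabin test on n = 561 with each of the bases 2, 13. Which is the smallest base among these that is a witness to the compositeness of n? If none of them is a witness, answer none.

n − 1 = 560 = 2^4 · 35, so s = 4 and d = 35.
Base 2: x_0 = 2^35 mod 561 = 263. x_0 is neither 1 nor 560, so continue squaring. x_1 = 263^2 mod 561 = 166. x_2 = 166^2 mod 561 = 67. x_3 = 67^2 mod 561 = 1. x_3 = 1 but x_2 ≠ ±1, a nontrivial square root of 1 — 2 is a witness and 561 is composite.
Base 13: x_0 = 13^35 mod 561 = 208. x_0 is neither 1 nor 560, so continue squaring. x_1 = 208^2 mod 561 = 67. x_2 = 67^2 mod 561 = 1. x_2 = 1 but x_1 ≠ ±1, a nontrivial square root of 1 — 13 is a witness and 561 is composite.
The smallest witness among the given bases is 2.

2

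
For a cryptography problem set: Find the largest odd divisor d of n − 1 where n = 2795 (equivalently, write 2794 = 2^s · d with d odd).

1397

Halving: 2794 → 1397; 1397 is odd.
So 2794 = 2^1 · 1397.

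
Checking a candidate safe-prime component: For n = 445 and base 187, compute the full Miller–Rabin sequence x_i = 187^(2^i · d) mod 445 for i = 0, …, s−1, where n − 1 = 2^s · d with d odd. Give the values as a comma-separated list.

258, 259

n − 1 = 444 = 2^2 · 111, so s = 2 and d = 111.
x_0 = 187^111 mod 445 = 258.
x_1 = 258^2 mod 445 = 259.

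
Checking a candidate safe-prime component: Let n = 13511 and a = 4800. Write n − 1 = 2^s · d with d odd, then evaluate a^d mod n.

8928

n − 1 = 13510 = 2^1 · 6755, so s = 1 and d = 6755.
By repeated squaring, 4800^6755 ≡ 8928 (mod 13511).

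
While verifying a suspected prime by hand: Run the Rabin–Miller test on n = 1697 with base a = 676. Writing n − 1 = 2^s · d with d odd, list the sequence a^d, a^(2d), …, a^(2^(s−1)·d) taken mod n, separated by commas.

n − 1 = 1696 = 2^5 · 53, so s = 5 and d = 53.
x_0 = 676^53 mod 1697 = 837.
x_1 = 837^2 mod 1697 = 1405.
x_2 = 1405^2 mod 1697 = 414.
x_3 = 414^2 mod 1697 = 1696.
x_4 = 1696^2 mod 1697 = 1.

837, 1405, 414, 1696, 1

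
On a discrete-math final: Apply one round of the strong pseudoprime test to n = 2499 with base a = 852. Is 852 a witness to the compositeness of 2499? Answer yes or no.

yes

n − 1 = 2498 = 2^1 · 1249, so s = 1 and d = 1249.
x_0 = 852^1249 mod 2499 = 852.
x_0 ∉ {1, 2498} and s = 1, so 852 is a Miller–Rabin witness and 2499 is composite.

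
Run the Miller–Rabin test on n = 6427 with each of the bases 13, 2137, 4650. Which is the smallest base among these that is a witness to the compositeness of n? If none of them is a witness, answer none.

n − 1 = 6426 = 2^1 · 3213, so s = 1 and d = 3213.
Base 13: x_0 = 13^3213 mod 6427 = 6426. x_0 = 6426 ≡ −1, so 13 is not a witness.
Base 2137: x_0 = 2137^3213 mod 6427 = 1. x_0 = 1, so 2137 is not a witness.
Base 4650: x_0 = 4650^3213 mod 6427 = 6426. x_0 = 6426 ≡ −1, so 4650 is not a witness.
No listed base is a witness for 6427.

none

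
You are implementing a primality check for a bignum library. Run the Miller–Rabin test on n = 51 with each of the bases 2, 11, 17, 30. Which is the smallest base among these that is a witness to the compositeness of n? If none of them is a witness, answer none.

2

n − 1 = 50 = 2^1 · 25, so s = 1 and d = 25.
Base 2: x_0 = 2^25 mod 51 = 2. x_0 ∉ {1, 50} and s = 1, so 2 is a Miller–Rabin witness and 51 is composite.
Base 11: x_0 = 11^25 mod 51 = 23. x_0 ∉ {1, 50} and s = 1, so 11 is a Miller–Rabin witness and 51 is composite.
Base 17: x_0 = 17^25 mod 51 = 17. x_0 ∉ {1, 50} and s = 1, so 17 is a Miller–Rabin witness and 51 is composite.
Base 30: x_0 = 30^25 mod 51 = 30. x_0 ∉ {1, 50} and s = 1, so 30 is a Miller–Rabin witness and 51 is composite.
The smallest witness among the given bases is 2.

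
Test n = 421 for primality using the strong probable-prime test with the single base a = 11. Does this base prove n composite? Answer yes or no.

n − 1 = 420 = 2^2 · 105, so s = 2 and d = 105.
Repeated squaring mod 421: 11^1 ≡ 11, 11^2 ≡ 121, 11^4 ≡ 327, 11^8 ≡ 416, 11^16 ≡ 25, 11^32 ≡ 204, 11^64 ≡ 358.
105 = 64 + 32 + 8 + 1, so 11^105 ≡ 358·204·416·11 ≡ 1 (mod 421).
x_0 = 11^105 mod 421 = 1.
x_0 = 1, so 11 is not a witness.

no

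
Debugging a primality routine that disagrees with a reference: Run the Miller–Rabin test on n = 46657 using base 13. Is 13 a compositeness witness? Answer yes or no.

yes

n − 1 = 46656 = 2^6 · 729, so s = 6 and d = 729.
x_0 = 13^729 mod 46657 = 35230.
x_0 is neither 1 nor 46656, so continue squaring.
x_1 = 35230^2 mod 46657 = 30043.
x_2 = 30043^2 mod 46657 = 2184.
x_3 = 2184^2 mod 46657 = 10842.
x_4 = 10842^2 mod 46657 = 19981.
x_5 = 19981^2 mod 46657 = 43069.
Reached i = s−1 = 5 without hitting −1: 13 is a Miller–Rabin witness and 46657 is composite.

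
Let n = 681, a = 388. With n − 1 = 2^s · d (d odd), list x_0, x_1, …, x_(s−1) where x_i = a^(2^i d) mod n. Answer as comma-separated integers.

448, 490, 388

n − 1 = 680 = 2^3 · 85, so s = 3 and d = 85.
x_0 = 388^85 mod 681 = 448.
x_1 = 448^2 mod 681 = 490.
x_2 = 490^2 mod 681 = 388.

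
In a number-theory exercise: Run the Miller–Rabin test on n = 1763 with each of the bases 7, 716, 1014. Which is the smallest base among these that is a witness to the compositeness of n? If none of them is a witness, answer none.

7

n − 1 = 1762 = 2^1 · 881, so s = 1 and d = 881.
Base 7: x_0 = 7^881 mod 1763 = 1155. x_0 ∉ {1, 1762} and s = 1, so 7 is a Miller–Rabin witness and 1763 is composite.
Base 716: x_0 = 716^881 mod 1763 = 880. x_0 ∉ {1, 1762} and s = 1, so 716 is a Miller–Rabin witness and 1763 is composite.
Base 1014: x_0 = 1014^881 mod 1763 = 891. x_0 ∉ {1, 1762} and s = 1, so 1014 is a Miller–Rabin witness and 1763 is composite.
The smallest witness among the given bases is 7.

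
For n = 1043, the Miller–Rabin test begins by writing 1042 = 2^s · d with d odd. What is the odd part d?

521

Halving: 1042 → 521; 521 is odd.
So 1042 = 2^1 · 521.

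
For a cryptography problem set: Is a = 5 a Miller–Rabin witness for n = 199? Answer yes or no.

n − 1 = 198 = 2^1 · 99, so s = 1 and d = 99.
x_0 = 5^99 mod 199 = 1.
x_0 = 1, so 5 is not a witness.

no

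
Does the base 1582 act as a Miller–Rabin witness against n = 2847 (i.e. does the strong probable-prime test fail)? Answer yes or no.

n − 1 = 2846 = 2^1 · 1423, so s = 1 and d = 1423.
x_0 = 1582^1423 mod 2847 = 1192.
x_0 ∉ {1, 2846} and s = 1, so 1582 is a Miller–Rabin witness and 2847 is composite.

yes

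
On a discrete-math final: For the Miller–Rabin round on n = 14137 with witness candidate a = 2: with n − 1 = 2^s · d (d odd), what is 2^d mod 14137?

n − 1 = 14136 = 2^3 · 1767, so s = 3 and d = 1767.
2^1767 mod 14137 = 4449.

4449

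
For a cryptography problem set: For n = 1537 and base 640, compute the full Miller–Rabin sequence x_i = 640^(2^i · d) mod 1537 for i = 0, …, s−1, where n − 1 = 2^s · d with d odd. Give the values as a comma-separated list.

965, 1340, 384, 1441, 1531, 36, 1296, 1212, 1109

n − 1 = 1536 = 2^9 · 3, so s = 9 and d = 3.
x_0 = 640^3 mod 1537 = 965.
x_1 = 965^2 mod 1537 = 1340.
x_2 = 1340^2 mod 1537 = 384.
x_3 = 384^2 mod 1537 = 1441.
x_4 = 1441^2 mod 1537 = 1531.
x_5 = 1531^2 mod 1537 = 36.
x_6 = 36^2 mod 1537 = 1296.
x_7 = 1296^2 mod 1537 = 1212.
x_8 = 1212^2 mod 1537 = 1109.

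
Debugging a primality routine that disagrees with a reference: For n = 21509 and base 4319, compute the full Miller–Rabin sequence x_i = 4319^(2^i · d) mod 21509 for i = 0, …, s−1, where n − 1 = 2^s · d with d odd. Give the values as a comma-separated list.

7448, 993

n − 1 = 21508 = 2^2 · 5377, so s = 2 and d = 5377.
x_0 = 4319^5377 mod 21509 = 7448.
x_1 = 7448^2 mod 21509 = 993.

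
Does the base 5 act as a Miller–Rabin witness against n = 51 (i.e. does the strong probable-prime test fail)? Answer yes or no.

n − 1 = 50 = 2^1 · 25, so s = 1 and d = 25.
Repeated squaring mod 51: 5^1 ≡ 5, 5^2 ≡ 25, 5^4 ≡ 13, 5^8 ≡ 16, 5^16 ≡ 1.
25 = 16 + 8 + 1, so 5^25 ≡ 1·16·5 ≡ 29 (mod 51).
x_0 = 5^25 mod 51 = 29.
x_0 ∉ {1, 50} and s = 1, so 5 is a Miller–Rabin witness and 51 is composite.

yes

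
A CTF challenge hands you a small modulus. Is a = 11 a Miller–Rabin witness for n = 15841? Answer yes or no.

yes

n − 1 = 15840 = 2^5 · 495, so s = 5 and d = 495.
x_0 = 11^495 mod 15841 = 8989.
x_0 is neither 1 nor 15840, so continue squaring.
x_1 = 8989^2 mod 15841 = 13021.
x_2 = 13021^2 mod 15841 = 218.
x_3 = 218^2 mod 15841 = 1.
x_3 = 1 but x_2 ≠ ±1, a nontrivial square root of 1 — 11 is a witness and 15841 is composite.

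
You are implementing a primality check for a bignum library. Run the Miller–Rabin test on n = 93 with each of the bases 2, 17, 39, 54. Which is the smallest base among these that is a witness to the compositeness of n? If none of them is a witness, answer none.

2

n − 1 = 92 = 2^2 · 23, so s = 2 and d = 23.
Base 2: x_0 = 2^23 mod 93 = 8. x_0 is neither 1 nor 92, so continue squaring. x_1 = 8^2 mod 93 = 64. Reached i = s−1 = 1 without hitting −1: 2 is a Miller–Rabin witness and 93 is composite.
Base 17: x_0 = 17^23 mod 93 = 44. x_0 is neither 1 nor 92, so continue squaring. x_1 = 44^2 mod 93 = 76. Reached i = s−1 = 1 without hitting −1: 17 is a Miller–Rabin witness and 93 is composite.
Base 39: x_0 = 39^23 mod 93 = 78. x_0 is neither 1 nor 92, so continue squaring. x_1 = 78^2 mod 93 = 39. Reached i = s−1 = 1 without hitting −1: 39 is a Miller–Rabin witness and 93 is composite.
Base 54: x_0 = 54^23 mod 93 = 15. x_0 is neither 1 nor 92, so continue squaring. x_1 = 15^2 mod 93 = 39. Reached i = s−1 = 1 without hitting −1: 54 is a Miller–Rabin witness and 93 is composite.
The smallest witness among the given bases is 2.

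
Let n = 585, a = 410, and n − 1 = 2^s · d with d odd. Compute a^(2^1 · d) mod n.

n − 1 = 584 = 2^3 · 73, so s = 3 and d = 73.
x_0 = 410^73 mod 585 = 410.
x_1 = 410^2 mod 585 = 205.

205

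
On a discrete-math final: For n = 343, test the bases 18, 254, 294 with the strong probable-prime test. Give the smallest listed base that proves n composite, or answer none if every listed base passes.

n − 1 = 342 = 2^1 · 171, so s = 1 and d = 171.
Base 18: x_0 = 18^171 mod 343 = 1. x_0 = 1, so 18 is not a witness.
Base 254: x_0 = 254^171 mod 343 = 190. x_0 ∉ {1, 342} and s = 1, so 254 is a Miller–Rabin witness and 343 is composite.
Base 294: x_0 = 294^171 mod 343 = 0. x_0 ∉ {1, 342} and s = 1, so 294 is a Miller–Rabin witness and 343 is composite.
The smallest witness among the given bases is 254.

254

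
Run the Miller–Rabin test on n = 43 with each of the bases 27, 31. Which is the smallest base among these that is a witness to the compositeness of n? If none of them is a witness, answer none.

none

n − 1 = 42 = 2^1 · 21, so s = 1 and d = 21.
Base 27: x_0 = 27^21 mod 43 = 42. x_0 = 42 ≡ −1, so 27 is not a witness.
Base 31: x_0 = 31^21 mod 43 = 1. x_0 = 1, so 31 is not a witness.
No listed base is a witness for 43.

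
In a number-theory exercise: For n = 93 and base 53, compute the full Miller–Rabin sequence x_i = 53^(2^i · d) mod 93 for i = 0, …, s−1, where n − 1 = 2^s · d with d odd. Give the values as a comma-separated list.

n − 1 = 92 = 2^2 · 23, so s = 2 and d = 23.
x_0 = 53^23 mod 93 = 65.
x_1 = 65^2 mod 93 = 40.

65, 40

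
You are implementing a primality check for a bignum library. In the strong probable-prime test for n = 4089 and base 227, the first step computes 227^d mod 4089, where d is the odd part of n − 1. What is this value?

320

n − 1 = 4088 = 2^3 · 511, so s = 3 and d = 511.
227^511 mod 4089 = 320.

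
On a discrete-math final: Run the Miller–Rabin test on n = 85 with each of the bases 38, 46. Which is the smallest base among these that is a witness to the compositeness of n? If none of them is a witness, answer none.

46

n − 1 = 84 = 2^2 · 21, so s = 2 and d = 21.
Base 38: x_0 = 38^21 mod 85 = 38. x_0 is neither 1 nor 84, so continue squaring. x_1 = 38^2 mod 85 = 84. x_1 ≡ −1, so 38 is not a witness.
Base 46: x_0 = 46^21 mod 85 = 71. x_0 is neither 1 nor 84, so continue squaring. x_1 = 71^2 mod 85 = 26. Reached i = s−1 = 1 without hitting −1: 46 is a Miller–Rabin witness and 85 is composite.
The smallest witness among the given bases is 46.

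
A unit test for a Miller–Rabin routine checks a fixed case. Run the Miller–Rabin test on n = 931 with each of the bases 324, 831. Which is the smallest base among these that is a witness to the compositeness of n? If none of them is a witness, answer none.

831

n − 1 = 930 = 2^1 · 465, so s = 1 and d = 465.
Base 324: x_0 = 324^465 mod 931 = 1. x_0 = 1, so 324 is not a witness.
Base 831: x_0 = 831^465 mod 931 = 335. x_0 ∉ {1, 930} and s = 1, so 831 is a Miller–Rabin witness and 931 is composite.
The smallest witness among the given bases is 831.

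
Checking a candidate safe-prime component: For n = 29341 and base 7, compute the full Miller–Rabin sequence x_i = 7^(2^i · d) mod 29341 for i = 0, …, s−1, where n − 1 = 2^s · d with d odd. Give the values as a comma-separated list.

23496, 11101

n − 1 = 29340 = 2^2 · 7335, so s = 2 and d = 7335.
x_0 = 7^7335 mod 29341 = 23496.
x_1 = 23496^2 mod 29341 = 11101.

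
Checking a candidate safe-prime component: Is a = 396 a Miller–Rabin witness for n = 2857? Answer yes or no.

n − 1 = 2856 = 2^3 · 357, so s = 3 and d = 357.
x_0 = 396^357 mod 2857 = 1724.
x_0 is neither 1 nor 2856, so continue squaring.
x_1 = 1724^2 mod 2857 = 896.
x_2 = 896^2 mod 2857 = 2856.
x_2 ≡ −1, so 396 is not a witness.

no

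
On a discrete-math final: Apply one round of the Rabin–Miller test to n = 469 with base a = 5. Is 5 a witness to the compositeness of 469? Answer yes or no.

yes

n − 1 = 468 = 2^2 · 117, so s = 2 and d = 117.
x_0 = 5^117 mod 469 = 405.
x_0 is neither 1 nor 468, so continue squaring.
x_1 = 405^2 mod 469 = 344.
Reached i = s−1 = 1 without hitting −1: 5 is a Miller–Rabin witness and 469 is composite.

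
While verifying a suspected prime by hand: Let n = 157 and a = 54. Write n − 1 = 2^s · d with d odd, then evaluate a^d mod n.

28

n − 1 = 156 = 2^2 · 39, so s = 2 and d = 39.
Repeated squaring mod 157: 54^1 ≡ 54, 54^2 ≡ 90, 54^4 ≡ 93, 54^8 ≡ 14, 54^16 ≡ 39, 54^32 ≡ 108.
39 = 32 + 4 + 2 + 1, so 54^39 ≡ 108·93·90·54 ≡ 28 (mod 157).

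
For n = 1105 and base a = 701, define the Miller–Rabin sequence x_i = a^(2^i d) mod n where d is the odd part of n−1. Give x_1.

781

n − 1 = 1104 = 2^4 · 69, so s = 4 and d = 69.
Repeated squaring mod 1105: 701^1 ≡ 701, 701^2 ≡ 781, 701^4 ≡ 1, 701^8 ≡ 1, 701^16 ≡ 1, 701^32 ≡ 1, 701^64 ≡ 1.
69 = 64 + 4 + 1, so 701^69 ≡ 1·1·701 ≡ 701 (mod 1105).
x_0 = 701.
x_1 = 701^2 mod 1105 = 781.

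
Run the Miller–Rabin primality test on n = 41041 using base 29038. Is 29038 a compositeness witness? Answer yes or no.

no

n − 1 = 41040 = 2^4 · 2565, so s = 4 and d = 2565.
Repeated squaring mod 41041: 29038^1 ≡ 29038, 29038^2 ≡ 18099, 29038^4 ≡ 25580, 29038^8 ≡ 19737, 29038^16 ≡ 29038, 29038^32 ≡ 18099, 29038^64 ≡ 25580, 29038^128 ≡ 19737, 29038^256 ≡ 29038, 29038^512 ≡ 18099, 29038^1024 ≡ 25580, 29038^2048 ≡ 19737.
2565 = 2048 + 512 + 4 + 1, so 29038^2565 ≡ 19737·18099·25580·29038 ≡ 1 (mod 41041).
x_0 = 29038^2565 mod 41041 = 1.
x_0 = 1, so 29038 is not a witness.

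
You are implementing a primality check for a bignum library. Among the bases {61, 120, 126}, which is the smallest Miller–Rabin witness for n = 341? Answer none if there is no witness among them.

n − 1 = 340 = 2^2 · 85, so s = 2 and d = 85.
Base 61: x_0 = 61^85 mod 341 = 340. x_0 = 340 ≡ −1, so 61 is not a witness.
Base 120: x_0 = 120^85 mod 341 = 340. x_0 = 340 ≡ −1, so 120 is not a witness.
Base 126: x_0 = 126^85 mod 341 = 1. x_0 = 1, so 126 is not a witness.
No listed base is a witness for 341.

none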